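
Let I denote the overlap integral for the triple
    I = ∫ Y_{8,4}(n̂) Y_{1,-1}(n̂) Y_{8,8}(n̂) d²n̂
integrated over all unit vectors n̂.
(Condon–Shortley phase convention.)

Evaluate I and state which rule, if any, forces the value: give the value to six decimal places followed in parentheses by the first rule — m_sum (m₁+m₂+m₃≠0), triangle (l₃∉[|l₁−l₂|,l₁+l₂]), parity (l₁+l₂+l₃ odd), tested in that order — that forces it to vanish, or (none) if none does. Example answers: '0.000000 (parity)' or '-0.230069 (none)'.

Σmᵢ = 11 ≠ 0, so the φ-integral vanishes; I = 0

0.000000 (m_sum)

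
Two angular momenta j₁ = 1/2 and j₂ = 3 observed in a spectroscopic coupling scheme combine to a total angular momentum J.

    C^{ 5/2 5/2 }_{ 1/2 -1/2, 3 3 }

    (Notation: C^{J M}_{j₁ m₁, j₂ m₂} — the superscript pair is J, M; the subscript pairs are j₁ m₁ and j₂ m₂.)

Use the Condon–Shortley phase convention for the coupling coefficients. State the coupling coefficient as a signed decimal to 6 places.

√[6·1!0!5!/7! · 0!1!6!0!5!0!] = √(86400/7)
  +(−1)^1/∏(1,0,0,5,0,0)! = -1/120  (running -1/120)
⟨..|..⟩ = √(86400/7)·(-1/120) = -0.925820

-0.925820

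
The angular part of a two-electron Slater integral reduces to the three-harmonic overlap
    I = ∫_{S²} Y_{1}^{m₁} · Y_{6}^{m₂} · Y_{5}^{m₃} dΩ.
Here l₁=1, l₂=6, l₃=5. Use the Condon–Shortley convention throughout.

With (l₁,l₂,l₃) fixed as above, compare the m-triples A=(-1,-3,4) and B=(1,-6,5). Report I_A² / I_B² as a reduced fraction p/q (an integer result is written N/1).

1/22

Same 1,6,5: normalisation and zero-m 3j drop out of the ratio.
A: Δ: 2! 0! 10! / 13! → 1/858; sum: t=2:+1/725760 = 1/725760; 3j²(1 6 5; -1 -3 4) = Δ·Π!·Σ² = 1/286  (sign -1)
B: Δ: 2! 0! 10! / 13! → 1/858; sum: t=0:+1/7257600 = 1/7257600; 3j²(1 6 5; 1 -6 5) = Δ·Π!·Σ² = 1/13  (sign +1)
I_A²/I_B² = (1/286)/(1/13) = 1/22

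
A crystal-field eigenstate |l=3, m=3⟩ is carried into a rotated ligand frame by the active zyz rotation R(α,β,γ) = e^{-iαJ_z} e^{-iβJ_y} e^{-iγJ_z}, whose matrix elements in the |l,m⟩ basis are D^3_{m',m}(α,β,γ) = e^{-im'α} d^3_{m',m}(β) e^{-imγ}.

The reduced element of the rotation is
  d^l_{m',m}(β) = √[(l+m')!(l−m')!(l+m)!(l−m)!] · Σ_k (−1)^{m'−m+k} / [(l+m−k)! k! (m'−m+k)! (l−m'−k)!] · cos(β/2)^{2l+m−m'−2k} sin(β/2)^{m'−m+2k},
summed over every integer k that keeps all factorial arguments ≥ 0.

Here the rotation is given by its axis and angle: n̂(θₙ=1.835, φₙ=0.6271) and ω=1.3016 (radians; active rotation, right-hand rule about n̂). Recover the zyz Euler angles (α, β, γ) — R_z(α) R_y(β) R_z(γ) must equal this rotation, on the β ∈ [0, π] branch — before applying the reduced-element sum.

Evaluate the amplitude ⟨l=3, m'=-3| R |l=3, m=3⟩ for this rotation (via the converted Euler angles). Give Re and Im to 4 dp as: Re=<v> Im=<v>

Re=0.0325 Im=0.0233

Axis–angle → zyz. n̂ = (sinθₙcosφₙ, sinθₙsinφₙ, cosθₙ) = (+0.781636, +0.566438, -0.261141), ω = 1.3016.
R = I cosω + sinω [n̂]ₓ + (1−cosω) n̂n̂ᵀ gives
  R = [+0.714423, +0.576732, +0.396207; +0.073260, +0.501476, -0.862064; -0.695868, +0.644905, +0.316014]
β = atan2(√(R₁₃²+R₂₃²), R₃₃) = 1.249271; α = atan2(R₂₃, R₁₃) mod 2π = 5.143199; γ = atan2(R₃₂, −R₃₁) mod 2π = 0.747407
First d^3_{-3,3}(β=1.2493), then the phase factors e^{-i(-3)α} and e^{-i(3)γ}:
Half-angle: c=0.811176, s=0.584801. N=√(1·720·720·1)=720.000000
k∈{6} keeps every argument non-negative
  k=6: (−1)^0·720.0000/(720)·0.8112^0·0.5848^6 = +0.039999
d^3_{-3,3}(1.2493) = +0.039999
D = (-0.961506+0.274784i)·(+0.039999)·(-0.622101-0.782937i) = +0.032531+0.023274i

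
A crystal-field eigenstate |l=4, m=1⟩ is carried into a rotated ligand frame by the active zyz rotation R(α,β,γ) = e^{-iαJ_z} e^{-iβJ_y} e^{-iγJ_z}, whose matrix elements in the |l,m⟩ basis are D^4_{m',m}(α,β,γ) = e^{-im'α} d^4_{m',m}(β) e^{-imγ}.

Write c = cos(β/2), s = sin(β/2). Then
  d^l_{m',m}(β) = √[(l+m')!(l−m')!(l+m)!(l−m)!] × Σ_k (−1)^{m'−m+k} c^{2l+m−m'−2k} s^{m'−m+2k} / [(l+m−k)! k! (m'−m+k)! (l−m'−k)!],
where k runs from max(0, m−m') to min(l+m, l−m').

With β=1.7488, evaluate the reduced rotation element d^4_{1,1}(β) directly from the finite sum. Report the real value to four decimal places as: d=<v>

d^4_{1,1}(β=1.7488) via the finite sum:
c=cos(1.748800/2)=0.641457, s=sin(1.748800/2)=0.767159; N=√[120·6·120·6]=720.000000
k∈{0,1,2,3} keeps every argument non-negative
  k=0: (−1)^0·720.0000/(720)·0.6415^8·0.7672^0 = +0.028664
  k=1: (−1)^1·720.0000/(48)·0.6415^6·0.7672^2 = -0.614990
  k=2: (−1)^2·720.0000/(24)·0.6415^4·0.7672^4 = +1.759273
  k=3: (−1)^3·720.0000/(72)·0.6415^2·0.7672^6 = -0.838778
d^4_{1,1}(1.7488) = +0.028664 -0.614990 +1.759273 -0.838778 = +0.334169

d=0.3342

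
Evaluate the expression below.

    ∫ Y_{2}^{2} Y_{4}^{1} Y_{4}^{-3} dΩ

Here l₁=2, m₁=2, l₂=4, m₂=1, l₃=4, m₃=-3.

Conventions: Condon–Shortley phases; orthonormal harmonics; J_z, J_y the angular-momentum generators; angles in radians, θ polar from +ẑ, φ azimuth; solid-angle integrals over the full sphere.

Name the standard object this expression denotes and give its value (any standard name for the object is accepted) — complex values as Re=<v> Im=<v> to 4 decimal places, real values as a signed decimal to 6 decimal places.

This is a Gaunt coefficient — the integral of a triple product of spherical harmonics over the sphere.
Rules hold: Σm=0, L=10 even, 2≤4≤6.
N = 5·9·9 = 405
Δ = 2!·2!·6!/11! = 1/13860
Racah Σ t=0..2: t=0:+1/192 t=1:−1/36 t=2:+1/192 = -5/288
⇒ 3j(2 4 4; 0 0 0)² = 20/693, sgn -1
Racah Σ t=0..0: t=0:+1/480 = 1/480
⇒ 3j(2 4 4; 2 1 -3)² = 3/110, sgn -1
4πI² = N·(3j₀)²·(3jₘ)² = 270/847
I = +1·√(0.318772/4π) = 0.15927046

Gaunt coefficient, +0.159270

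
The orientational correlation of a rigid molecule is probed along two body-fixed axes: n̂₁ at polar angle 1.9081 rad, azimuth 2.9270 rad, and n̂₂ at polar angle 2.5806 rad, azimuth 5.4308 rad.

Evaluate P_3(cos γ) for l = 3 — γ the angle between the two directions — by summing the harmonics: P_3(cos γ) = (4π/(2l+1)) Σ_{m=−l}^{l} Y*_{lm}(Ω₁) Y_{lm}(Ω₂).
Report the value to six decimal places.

Addition theorem: P_3(cos γ) = (4π/7) Σ_m Y*_{lm}(Ω₁) Y_{lm}(Ω₂), m = −3…3:
  m=-3: Y*=-0.280416+0.210433i  Y=-0.052402+0.034665i  product +0.007400-0.020748i
  m=-2: Y*=-0.273862+0.125329i  Y=+0.032717-0.242743i  product +0.021463+0.070578i
  m=-1: Y*=+0.134798-0.029379i  Y=+0.292513+0.334584i  product +0.049260+0.036507i
  m=+0: Y*=+0.302870-0.000000i  Y=-0.184764+0.000000i  product -0.055960+0.000000i
  m=+1: Y*=-0.134798-0.029379i  Y=-0.292513+0.334584i  product +0.049260-0.036507i
  m=+2: Y*=-0.273862-0.125329i  Y=+0.032717+0.242743i  product +0.021463-0.070578i
  m=+3: Y*=+0.280416+0.210433i  Y=+0.052402+0.034665i  product +0.007400+0.020748i
Σ over m = +0.100285+0.000000i; ×(4π/7) → +0.180030+0.000000i. Real part: 0.180030

0.180030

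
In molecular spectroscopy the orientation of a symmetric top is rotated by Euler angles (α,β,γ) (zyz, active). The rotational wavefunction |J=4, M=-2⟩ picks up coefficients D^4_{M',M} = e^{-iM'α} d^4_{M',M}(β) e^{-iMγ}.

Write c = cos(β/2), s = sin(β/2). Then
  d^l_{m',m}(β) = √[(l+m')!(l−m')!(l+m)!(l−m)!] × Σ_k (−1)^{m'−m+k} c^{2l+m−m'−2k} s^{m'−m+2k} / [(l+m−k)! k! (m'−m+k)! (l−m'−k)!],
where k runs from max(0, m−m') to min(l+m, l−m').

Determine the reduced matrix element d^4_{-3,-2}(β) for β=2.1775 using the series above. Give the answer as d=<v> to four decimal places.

d=-0.1519

d^4_{-3,-2}(β=2.1775) via the finite sum:
c=cos(2.177500/2)=0.463593, s=sin(2.177500/2)=0.886048; N=√[1·5040·2·720]=2693.993318
k∈{1,2} keeps every argument non-negative
  k=1: (−1)^0·2693.9933/(720)·0.4636^7·0.8860^1 = +0.015257
  k=2: (−1)^1·2693.9933/(240)·0.4636^5·0.8860^3 = -0.167203
d^4_{-3,-2}(2.1775) = +0.015257 -0.167203 = -0.151945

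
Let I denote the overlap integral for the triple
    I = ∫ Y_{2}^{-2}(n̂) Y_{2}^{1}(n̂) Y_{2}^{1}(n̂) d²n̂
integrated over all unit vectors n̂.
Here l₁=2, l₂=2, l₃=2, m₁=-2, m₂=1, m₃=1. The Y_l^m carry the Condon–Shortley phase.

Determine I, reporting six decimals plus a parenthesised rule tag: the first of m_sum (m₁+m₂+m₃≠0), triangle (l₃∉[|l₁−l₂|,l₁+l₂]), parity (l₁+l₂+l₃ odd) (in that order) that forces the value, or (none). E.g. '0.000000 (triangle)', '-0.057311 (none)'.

Rules hold: Σm=0, L=6 even, 0≤2≤4.
N = 5·5·5 = 125
Δ = 2!·2!·2!/7! = 1/630
Racah Σ t=0..2: t=0:+1/8 t=1:−1/1 t=2:+1/8 = -3/4
⇒ 3j(2 2 2; 0 0 0)² = 2/35, sgn -1
Racah Σ t=2..2: t=2:+1/4 = 1/4
⇒ 3j(2 2 2; -2 1 1)² = 3/35, sgn -1
4πI² = N·(3j₀)²·(3jₘ)² = 30/49
I = +1·√(0.612245/4π) = 0.22072812
No selection rule forces the value: the integral is nonzero (none).

0.220728 (none)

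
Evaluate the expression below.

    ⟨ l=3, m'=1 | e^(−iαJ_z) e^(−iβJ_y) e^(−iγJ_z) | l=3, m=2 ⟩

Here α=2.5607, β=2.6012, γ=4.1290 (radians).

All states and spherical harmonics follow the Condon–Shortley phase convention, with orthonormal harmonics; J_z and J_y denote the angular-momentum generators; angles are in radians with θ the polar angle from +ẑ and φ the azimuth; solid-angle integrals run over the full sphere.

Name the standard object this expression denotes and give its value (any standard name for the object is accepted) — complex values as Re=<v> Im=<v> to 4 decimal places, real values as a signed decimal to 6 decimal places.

This is a Wigner D-matrix element — the rotation-matrix element ⟨l m'| R(α,β,γ) |l m⟩ in the angular-momentum basis.
D^3_{1,2}(2.5607,2.6012,4.1290) = e^{-i·1·2.5607}·d^3_{1,2}(2.6012)·e^{-i·2·4.1290}. Compute d first:
With c≡cos(β/2)=0.266921 and s≡sin(β/2)=0.963719, N=[24·2·120·1]^{1/2}=75.894664
k: max(0,(2)−(1))=1 … min(3+(2),3−(1))=2
  k=1: (−1)^0·75.8947/(24)·0.2669^5·0.9637^1 = +0.004129
  k=2: (−1)^1·75.8947/(12)·0.2669^3·0.9637^3 = -0.107653
d^3_{1,2}(2.6012) = +0.004129 -0.107653 = -0.103524
Attach z-rotation phases: D = e^{-i(1)(2.5607)}·(-0.103524)·e^{-i(2)(4.1290)} = +0.018215-0.101909i

Wigner D-matrix element, Re=0.0182 Im=-0.1019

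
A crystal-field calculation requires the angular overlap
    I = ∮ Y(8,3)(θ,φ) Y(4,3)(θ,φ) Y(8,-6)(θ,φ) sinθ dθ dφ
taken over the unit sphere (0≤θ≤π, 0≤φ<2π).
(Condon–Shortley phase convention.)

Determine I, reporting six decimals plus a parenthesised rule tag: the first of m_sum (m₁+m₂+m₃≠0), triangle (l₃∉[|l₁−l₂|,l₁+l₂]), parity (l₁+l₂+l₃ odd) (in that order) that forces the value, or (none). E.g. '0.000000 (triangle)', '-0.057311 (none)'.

Rules hold: Σm=0, L=20 even, 4≤8≤12.
N = 17·9·17 = 2601
Δ = 4!·12!·4!/21! = 1/185175900
Racah Σ t=0..4: t=0:+1/557383680 t=1:−1/21772800 t=2:+1/8294400 t=3:−1/21772800 t=4:+1/557383680 = 1/30965760
⇒ 3j(8 4 8; 0 0 0)² = 36/4199, sgn +1
Racah Σ t=3..4: t=3:−1/1045094400 t=4:+1/5748019200 = -1/1277337600
⇒ 3j(8 4 8; 3 3 -6)² = 9/646, sgn -1
4πI² = N·(3j₀)²·(3jₘ)² = 1458/4693
I = -1·√(0.310675/4π) = -0.15723476
No selection rule forces the value: the integral is nonzero (none).

-0.157235 (none)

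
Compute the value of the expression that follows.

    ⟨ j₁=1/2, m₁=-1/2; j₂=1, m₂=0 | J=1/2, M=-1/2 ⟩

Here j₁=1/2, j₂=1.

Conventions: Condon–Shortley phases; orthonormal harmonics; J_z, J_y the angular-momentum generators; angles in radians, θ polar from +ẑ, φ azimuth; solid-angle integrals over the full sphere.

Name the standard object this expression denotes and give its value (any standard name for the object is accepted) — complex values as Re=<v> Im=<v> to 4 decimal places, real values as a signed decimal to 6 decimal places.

This is a Clebsch–Gordan (vector-coupling) coefficient.
√[2·1!0!1!/3! · 0!1!1!1!0!1!] = √(1/3)
  +(−1)^1/∏(1,0,0,0,0,1)! = -1  (running -1)
⟨..|..⟩ = √(1/3)·(-1) = -0.577350

Clebsch–Gordan coefficient, −√(1/3) ≈ -0.577350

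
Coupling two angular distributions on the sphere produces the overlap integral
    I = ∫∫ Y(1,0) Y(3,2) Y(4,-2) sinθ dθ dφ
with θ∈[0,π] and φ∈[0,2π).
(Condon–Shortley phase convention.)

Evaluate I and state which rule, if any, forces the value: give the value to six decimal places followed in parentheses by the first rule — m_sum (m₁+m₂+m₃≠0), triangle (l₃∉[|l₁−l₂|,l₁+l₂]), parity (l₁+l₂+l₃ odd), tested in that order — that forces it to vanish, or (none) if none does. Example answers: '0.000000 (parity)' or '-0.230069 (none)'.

0.213244 (none)

Checks pass: Σm=0; 8 even; l₃=4∈[2,4].
(2·1+1)(2·3+1)(2·4+1) = 189
Δ: 0! 2! 6! / 9! → 1/252
sum: t=0:+1/36 = 1/36
3j²(1 3 4; 0 0 0) = Δ·Π!·Σ² = 4/63  (sign +1)
sum: t=0:+1/120 = 1/120
3j²(1 3 4; 0 2 -2) = Δ·Π!·Σ² = 1/21  (sign +1)
combine: 4πI² = 189·4/63·1/21 = 4/7
take √, sign +1: I = 0.21324362
No selection rule forces the value: the integral is nonzero (none).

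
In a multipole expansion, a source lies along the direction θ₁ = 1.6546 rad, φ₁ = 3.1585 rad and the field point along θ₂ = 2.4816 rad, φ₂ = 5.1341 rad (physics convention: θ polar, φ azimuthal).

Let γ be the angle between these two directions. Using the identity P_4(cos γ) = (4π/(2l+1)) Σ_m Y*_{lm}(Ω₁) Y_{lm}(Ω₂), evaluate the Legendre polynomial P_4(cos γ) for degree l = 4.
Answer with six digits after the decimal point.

0.264878

Addition theorem: P_4(cos γ) = (4π/9) Σ_m Y*_{lm}(Ω₁) Y_{lm}(Ω₂), m = −4…4:
  term(m=-4) = (-0.001321, -0.027254)   from Y*(Ω₁)=(0.435356, 0.029488), Y(Ω₂)=(-0.007240, -0.062111)
  term(m=-3) = (0.022142, 0.008243)   from Y*(Ω₁)=(0.103539, 0.005256), Y(Ω₂)=(0.217331, 0.068579)
  term(m=-2) = (0.092301, -0.096882)   from Y*(Ω₁)=(-0.315707, -0.010680), Y(Ω₂)=(-0.281660, 0.316401)
  term(m=-1) = (0.014383, 0.033569)   from Y*(Ω₁)=(-0.116431, -0.001969), Y(Ω₂)=(-0.128371, -0.286143)
  term(m=+0) = (-0.065306, 0.000000)   from Y*(Ω₁)=(0.295302, -0.000000), Y(Ω₂)=(-0.221149, 0.000000)
  term(m=+1) = (0.014383, -0.033569)   from Y*(Ω₁)=(0.116431, -0.001969), Y(Ω₂)=(0.128371, -0.286143)
  term(m=+2) = (0.092301, 0.096882)   from Y*(Ω₁)=(-0.315707, 0.010680), Y(Ω₂)=(-0.281660, -0.316401)
  term(m=+3) = (0.022142, -0.008243)   from Y*(Ω₁)=(-0.103539, 0.005256), Y(Ω₂)=(-0.217331, 0.068579)
  term(m=+4) = (-0.001321, 0.027254)   from Y*(Ω₁)=(0.435356, -0.029488), Y(Ω₂)=(-0.007240, 0.062111)
Σ over m = (0.189705, 0.000000); ×(4π/9) → (0.264878, 0.000000). Real part: 0.264878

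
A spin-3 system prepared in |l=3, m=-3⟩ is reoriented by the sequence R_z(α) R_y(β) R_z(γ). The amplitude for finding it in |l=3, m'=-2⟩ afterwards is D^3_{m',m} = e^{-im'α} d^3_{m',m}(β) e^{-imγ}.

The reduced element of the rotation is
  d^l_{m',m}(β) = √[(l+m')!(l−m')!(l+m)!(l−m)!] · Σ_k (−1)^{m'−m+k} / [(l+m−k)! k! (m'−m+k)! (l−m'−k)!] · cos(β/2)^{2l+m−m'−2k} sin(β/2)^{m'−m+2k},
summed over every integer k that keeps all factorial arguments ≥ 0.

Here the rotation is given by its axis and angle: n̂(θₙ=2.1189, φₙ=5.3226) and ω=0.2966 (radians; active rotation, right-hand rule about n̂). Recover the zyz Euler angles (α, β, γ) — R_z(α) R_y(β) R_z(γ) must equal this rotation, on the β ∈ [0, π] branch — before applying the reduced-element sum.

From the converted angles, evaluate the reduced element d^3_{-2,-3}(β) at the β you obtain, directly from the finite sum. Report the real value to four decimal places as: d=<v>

d=-0.2968

Axis–angle → zyz. n̂ = (sinθₙcosφₙ, sinθₙsinφₙ, cosθₙ) = (+0.489098, -0.699478, -0.521070), ω = 0.2966.
R = I cosω + sinω [n̂]ₓ + (1−cosω) n̂n̂ᵀ gives
  R = [+0.966781, +0.137355, -0.215565; -0.167231, +0.977699, -0.127034; +0.193309, +0.158863, +0.968191]
β = atan2(√(R₁₃²+R₂₃²), R₃₃) = 0.252899; α = atan2(R₂₃, R₁₃) mod 2π = 3.674114; γ = atan2(R₃₂, −R₃₁) mod 2π = 2.453692
d^3_{-2,-3}(β=0.2529) via the finite sum:
Half-angle: c=0.992016, s=0.126113. N=√(1·120·1·720)=293.938769
k: max(0,(-3)−(-2))=0 … min(3+(-3),3−(-2))=0
  k=0: (−1)^1·293.9388/(120)·0.9920^5·0.1261^1 = -0.296775
d^3_{-2,-3}(0.2529) = -0.296775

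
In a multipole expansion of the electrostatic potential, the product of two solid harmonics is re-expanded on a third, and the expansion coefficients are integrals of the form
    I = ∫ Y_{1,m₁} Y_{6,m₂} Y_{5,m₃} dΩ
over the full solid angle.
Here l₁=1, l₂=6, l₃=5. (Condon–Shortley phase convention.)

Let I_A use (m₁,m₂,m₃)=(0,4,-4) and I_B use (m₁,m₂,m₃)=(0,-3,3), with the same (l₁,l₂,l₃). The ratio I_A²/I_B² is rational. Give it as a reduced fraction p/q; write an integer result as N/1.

l's match ⇒ only the (l;m) 3-j factors differ between A and B.
A: triangle coeff Δ(1,6,5) = 1/858; Σ_t [1,1]: t=1:−1/362880 = -1/362880; (3j)²=10/429 [(1 6 5; 0 4 -4)], sign=+1
B: triangle coeff Δ(1,6,5) = 1/858; Σ_t [1,1]: t=1:−1/80640 = -1/80640; (3j)²=9/286 [(1 6 5; 0 -3 3)], sign=-1
I_A²/I_B² = (10/429)/(9/286) = 20/27

20/27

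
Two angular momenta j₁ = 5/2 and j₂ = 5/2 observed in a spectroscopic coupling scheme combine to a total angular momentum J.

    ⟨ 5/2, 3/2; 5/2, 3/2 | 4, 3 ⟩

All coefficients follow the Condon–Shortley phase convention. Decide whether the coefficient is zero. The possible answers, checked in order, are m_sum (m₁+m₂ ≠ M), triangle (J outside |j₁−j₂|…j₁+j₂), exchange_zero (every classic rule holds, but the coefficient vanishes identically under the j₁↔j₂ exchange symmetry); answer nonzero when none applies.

m-sum: m₁+m₂ = 3/2+3/2 = 3, M = 3  ✓
triangle: |j₁−j₂| = 0 ≤ J = 4 ≤ j₁+j₂ = 5  ✓
exchange: j₁=j₂ and m₁=m₂, and (−1)^(j₁+j₂−J) = (−1)^1 = −1 forces ⟨j₁m₁;j₂m₂|JM⟩ = −⟨j₂m₂;j₁m₁|JM⟩ = −⟨j₁m₁;j₂m₂|JM⟩ ⇒ the coefficient vanishes identically
Racah sum check: Σ_k collapses to 0 ⇒ CG = 0

exchange_zero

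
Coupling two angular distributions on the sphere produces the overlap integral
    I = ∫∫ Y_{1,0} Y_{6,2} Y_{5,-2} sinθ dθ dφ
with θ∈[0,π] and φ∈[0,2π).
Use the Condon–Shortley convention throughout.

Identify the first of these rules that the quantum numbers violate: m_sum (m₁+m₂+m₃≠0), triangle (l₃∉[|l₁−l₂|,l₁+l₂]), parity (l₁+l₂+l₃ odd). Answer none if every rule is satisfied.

azimuthal sum: 0 + 2 − 2 = 0  ✓
5 ≤ 5 ≤ 7 (triangle on l)  ✓
L = 1 + 6 + 5 = 12 (even)  ✓

none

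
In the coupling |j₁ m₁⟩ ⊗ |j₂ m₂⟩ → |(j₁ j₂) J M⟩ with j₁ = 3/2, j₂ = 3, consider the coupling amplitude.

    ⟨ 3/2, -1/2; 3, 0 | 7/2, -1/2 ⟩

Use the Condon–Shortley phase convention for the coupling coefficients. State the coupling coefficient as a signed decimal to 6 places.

−√(2/21) ≈ -0.308607

triangle: 1!·2!·5!/9! = 240/362880
(j±m)!: 1!·2!·3!·3!·3!·4! = 10368
prefactor² = (2J+1)·Δ·N² = 384/7
  k=0: +1/(0!·1!·2!·3!·0!·2!) = 1/24
  k=1: −1/(1!·0!·1!·2!·1!·3!) = -1/12
Σ = -1/24  ⇒  CG² = 384/7·(-1/24)² = 2/21
CG = −√(2/21) = -0.308607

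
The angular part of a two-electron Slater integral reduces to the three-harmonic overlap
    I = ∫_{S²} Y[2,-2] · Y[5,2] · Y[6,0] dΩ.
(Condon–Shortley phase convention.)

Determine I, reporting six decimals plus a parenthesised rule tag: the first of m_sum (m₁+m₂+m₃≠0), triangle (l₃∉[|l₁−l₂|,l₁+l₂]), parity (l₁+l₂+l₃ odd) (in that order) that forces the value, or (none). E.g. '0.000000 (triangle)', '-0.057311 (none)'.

0.000000 (parity)

L=13 odd ⇒ parity kills the (l;000) factor ⇒ I = 0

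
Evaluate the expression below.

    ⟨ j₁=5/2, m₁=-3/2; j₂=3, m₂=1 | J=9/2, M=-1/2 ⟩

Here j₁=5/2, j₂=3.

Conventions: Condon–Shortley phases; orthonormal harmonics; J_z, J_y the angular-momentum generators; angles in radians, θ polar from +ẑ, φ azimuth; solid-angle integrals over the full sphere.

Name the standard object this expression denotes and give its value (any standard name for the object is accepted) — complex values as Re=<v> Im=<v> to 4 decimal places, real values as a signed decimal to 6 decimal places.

Clebsch–Gordan coefficient, −√(35/99) ≈ -0.594588

This is a Clebsch–Gordan (vector-coupling) coefficient.
j₁+j₂−J=1  J+j₁−j₂=4  J−j₁+j₂=5  j₁+j₂+J+1=11
(j₁±m₁, j₂±m₂, J±M) = (1,4,4,2,4,5)
P² = 184320/77
sum k=0..1:
  [0] +1/576 = 1/576
  [1] −1/72 = -1/72
S = -7/576
C² = P²·S² = 35/99 ; C = -0.594588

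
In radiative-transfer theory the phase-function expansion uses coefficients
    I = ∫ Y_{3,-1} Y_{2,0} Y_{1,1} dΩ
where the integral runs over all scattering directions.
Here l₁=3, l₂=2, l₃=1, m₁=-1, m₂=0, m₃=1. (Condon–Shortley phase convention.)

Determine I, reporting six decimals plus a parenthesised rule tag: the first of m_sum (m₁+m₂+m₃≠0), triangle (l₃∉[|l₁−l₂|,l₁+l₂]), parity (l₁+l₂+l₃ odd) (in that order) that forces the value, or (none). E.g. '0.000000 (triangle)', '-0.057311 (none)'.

Rules hold: Σm=0, L=6 even, 1≤1≤5.
N = 7·5·3 = 105
Δ = 4!·2!·0!/7! = 1/105
Racah Σ t=2..2: t=2:+1/4 = 1/4
⇒ 3j(3 2 1; 0 0 0)² = 3/35, sgn -1
Racah Σ t=2..2: t=2:+1/8 = 1/8
⇒ 3j(3 2 1; -1 0 1)² = 2/35, sgn +1
4πI² = N·(3j₀)²·(3jₘ)² = 18/35
I = -1·√(0.514286/4π) = -0.20230066
No selection rule forces the value: the integral is nonzero (none).

-0.202301 (none)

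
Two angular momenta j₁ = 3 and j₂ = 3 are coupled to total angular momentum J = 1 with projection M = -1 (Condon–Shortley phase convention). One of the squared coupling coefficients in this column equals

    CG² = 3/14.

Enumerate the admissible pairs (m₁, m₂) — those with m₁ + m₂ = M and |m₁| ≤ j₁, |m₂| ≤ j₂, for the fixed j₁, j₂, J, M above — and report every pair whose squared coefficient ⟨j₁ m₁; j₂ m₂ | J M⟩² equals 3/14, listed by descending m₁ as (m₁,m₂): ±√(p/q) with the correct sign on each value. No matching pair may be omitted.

Admissible pairs with m₁+m₂ = M = -1: (-3,2), (-2,1), (-1,0), (0,-1), (1,-2), (2,-3)
  (m₁,m₂)=(2,-3): CG² = 3/28, CG = +√(3/28)
  (m₁,m₂)=(1,-2): CG² = 5/28, CG = −√(5/28)
  (m₁,m₂)=(0,-1): CG² = 3/14, CG = +√(3/14)   ← matches the target
  (m₁,m₂)=(-1,0): CG² = 3/14, CG = −√(3/14)   ← matches the target
  (m₁,m₂)=(-2,1): CG² = 5/28, CG = +√(5/28)
  (m₁,m₂)=(-3,2): CG² = 3/28, CG = −√(3/28)
Pairs with CG² = 3/14: (0,-1): +√(3/14); (-1,0): −√(3/14)

(0,-1): +√(3/14); (-1,0): −√(3/14)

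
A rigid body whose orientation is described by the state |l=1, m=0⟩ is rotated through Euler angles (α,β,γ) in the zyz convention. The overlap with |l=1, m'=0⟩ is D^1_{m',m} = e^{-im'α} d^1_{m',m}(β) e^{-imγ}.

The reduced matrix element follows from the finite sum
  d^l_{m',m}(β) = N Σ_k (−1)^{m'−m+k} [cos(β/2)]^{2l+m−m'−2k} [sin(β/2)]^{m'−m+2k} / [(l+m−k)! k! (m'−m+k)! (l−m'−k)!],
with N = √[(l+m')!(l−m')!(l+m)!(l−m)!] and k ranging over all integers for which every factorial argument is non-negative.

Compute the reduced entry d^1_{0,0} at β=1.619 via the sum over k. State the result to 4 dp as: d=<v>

d^1_{0,0}(β=1.6190) via the finite sum:
c=cos(1.619000/2)=0.689860, s=sin(1.619000/2)=0.723942; N=√[1·1·1·1]=1.000000
k: max(0,(0)−(0))=0 … min(1+(0),1−(0))=1
  k=0: (−1)^0·1.0000/(1)·0.6899^2·0.7239^0 = +0.475907
  k=1: (−1)^1·1.0000/(1)·0.6899^0·0.7239^2 = -0.524093
d^1_{0,0}(1.6190) = +0.475907 -0.524093 = -0.048185

d=-0.0482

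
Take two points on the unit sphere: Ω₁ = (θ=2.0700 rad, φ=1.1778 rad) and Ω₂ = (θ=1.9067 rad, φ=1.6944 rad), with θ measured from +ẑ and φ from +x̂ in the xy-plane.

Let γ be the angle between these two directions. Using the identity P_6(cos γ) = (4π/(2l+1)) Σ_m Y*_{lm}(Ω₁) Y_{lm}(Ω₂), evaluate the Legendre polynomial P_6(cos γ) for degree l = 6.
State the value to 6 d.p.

Addition theorem: P_6(cos γ) = (4π/13) Σ_m Y*_{lm}(Ω₁) Y_{lm}(Ω₂), m = −6…6:
  m=-6: (0.15673 + 0.15617j) × (-0.25226 + 0.23109j) = -0.07563 - 0.00318j  (running Σ = -0.07563 - 0.00318j)
  m=-5: (-0.38586 + 0.16050j) × (0.23974 + 0.33723j) = -0.14663 - 0.09164j  (running Σ = -0.22226 - 0.09482j)
  m=-4: (-0.00038 - 0.32243j) × (0.04870 - 0.02625j) = -0.00848 - 0.01569j  (running Σ = -0.23074 - 0.11051j)
  m=-3: (-0.09343 - 0.03860j) × (0.11817 + 0.30395j) = 0.00069 - 0.03296j  (running Σ = -0.23005 - 0.14347j)
  m=-2: (0.24696 - 0.24725j) × (0.15936 - 0.04022j) = 0.02941 - 0.04933j  (running Σ = -0.20064 - 0.19281j)
  m=-1: (0.00942 + 0.02273j) × (0.03367 + 0.27100j) = -0.00584 + 0.00332j  (running Σ = -0.20648 - 0.18949j)
  m=0: (0.33689 + 0.00000j) × (0.18982 + 0.00000j) = 0.06395 + 0.00000j  (running Σ = -0.14253 - 0.18949j)
  m=1: (-0.00942 + 0.02273j) × (-0.03367 + 0.27100j) = -0.00584 - 0.00332j  (running Σ = -0.14837 - 0.19281j)
  m=2: (0.24696 + 0.24725j) × (0.15936 + 0.04022j) = 0.02941 + 0.04933j  (running Σ = -0.11896 - 0.14347j)
  m=3: (0.09343 - 0.03860j) × (-0.11817 + 0.30395j) = 0.00069 + 0.03296j  (running Σ = -0.11827 - 0.11051j)
  m=4: (-0.00038 + 0.32243j) × (0.04870 + 0.02625j) = -0.00848 + 0.01569j  (running Σ = -0.12675 - 0.09482j)
  m=5: (0.38586 + 0.16050j) × (-0.23974 + 0.33723j) = -0.14663 + 0.09164j  (running Σ = -0.27339 - 0.00318j)
  m=6: (0.15673 - 0.15617j) × (-0.25226 - 0.23109j) = -0.07563 + 0.00318j  (running Σ = -0.34901 - 0.00000j)
Accumulated sum -0.34901 - 0.00000j; after 4π/(2l+1) scaling, -0.33737 - 0.00000j ⇒ P_6 = -0.337369

-0.337369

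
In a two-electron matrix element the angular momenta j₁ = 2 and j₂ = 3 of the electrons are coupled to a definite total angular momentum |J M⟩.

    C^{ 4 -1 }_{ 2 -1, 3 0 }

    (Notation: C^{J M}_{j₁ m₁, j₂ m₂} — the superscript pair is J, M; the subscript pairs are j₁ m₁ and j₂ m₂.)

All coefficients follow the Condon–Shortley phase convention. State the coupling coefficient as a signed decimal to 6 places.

-0.462910

triangle: 1!×3!×5!/10! = 720/3628800
(j±m)!: 1!×3!×3!×3!×3!×5! = 155520
prefactor² = (2J+1)×Δ×N² = 1944/7
  k=0: +1/(0!×1!×3!×3!×0!×2!) = 1/72
  k=1: −1/(1!×0!×2!×2!×1!×3!) = -1/24
Σ = -1/36  ⇒  CG² = 1944/7×(-1/36)² = 3/14
CG = −√(3/14) = -0.462910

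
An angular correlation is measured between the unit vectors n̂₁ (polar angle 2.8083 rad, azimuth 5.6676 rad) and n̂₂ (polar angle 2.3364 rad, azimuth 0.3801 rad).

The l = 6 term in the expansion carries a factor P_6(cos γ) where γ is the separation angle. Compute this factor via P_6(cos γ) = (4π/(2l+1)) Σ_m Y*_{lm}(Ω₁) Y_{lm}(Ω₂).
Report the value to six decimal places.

-0.362400

Term-by-term m-sum for l=6 (normalisation 4π/13 = 0.966644):
  term(m=-6) = +0.000038+0.000012i   from Y*(Ω₁)=-0.000504+0.000311i, Y(Ω₂)=-0.044212-0.051458i
  term(m=-5) = +0.000352+0.001292i   from Y*(Ω₁)=+0.005915+0.000377i, Y(Ω₂)=+0.073135+0.213724i
  term(m=-4) = -0.009923+0.011096i   from Y*(Ω₁)=-0.028056-0.022653i, Y(Ω₂)=+0.020795-0.412272i
  term(m=-3) = -0.056098-0.008739i   from Y*(Ω₁)=+0.040068+0.141491i, Y(Ω₂)=-0.161119+0.350851i
  term(m=-2) = +0.000919+0.002054i   from Y*(Ω₁)=+0.130535-0.369458i, Y(Ω₂)=-0.004161+0.003956i
  term(m=-1) = -0.115907+0.178813i   from Y*(Ω₁)=-0.470519+0.332782i, Y(Ω₂)=+0.343365-0.137184i
  term(m=+0) = -0.013667+0.000000i   from Y*(Ω₁)=+0.131319-0.000000i, Y(Ω₂)=-0.104075+0.000000i
  term(m=+1) = -0.115907-0.178813i   from Y*(Ω₁)=+0.470519+0.332782i, Y(Ω₂)=-0.343365-0.137184i
  term(m=+2) = +0.000919-0.002054i   from Y*(Ω₁)=+0.130535+0.369458i, Y(Ω₂)=-0.004161-0.003956i
  term(m=+3) = -0.056098+0.008739i   from Y*(Ω₁)=-0.040068+0.141491i, Y(Ω₂)=+0.161119+0.350851i
  term(m=+4) = -0.009923-0.011096i   from Y*(Ω₁)=-0.028056+0.022653i, Y(Ω₂)=+0.020795+0.412272i
  term(m=+5) = +0.000352-0.001292i   from Y*(Ω₁)=-0.005915+0.000377i, Y(Ω₂)=-0.073135+0.213724i
  term(m=+6) = +0.000038-0.000012i   from Y*(Ω₁)=-0.000504-0.000311i, Y(Ω₂)=-0.044212+0.051458i
Accumulated sum -0.374905+0.000000i; after 4π/(2l+1) scaling, -0.362400+0.000000i ⇒ P_6 = -0.362400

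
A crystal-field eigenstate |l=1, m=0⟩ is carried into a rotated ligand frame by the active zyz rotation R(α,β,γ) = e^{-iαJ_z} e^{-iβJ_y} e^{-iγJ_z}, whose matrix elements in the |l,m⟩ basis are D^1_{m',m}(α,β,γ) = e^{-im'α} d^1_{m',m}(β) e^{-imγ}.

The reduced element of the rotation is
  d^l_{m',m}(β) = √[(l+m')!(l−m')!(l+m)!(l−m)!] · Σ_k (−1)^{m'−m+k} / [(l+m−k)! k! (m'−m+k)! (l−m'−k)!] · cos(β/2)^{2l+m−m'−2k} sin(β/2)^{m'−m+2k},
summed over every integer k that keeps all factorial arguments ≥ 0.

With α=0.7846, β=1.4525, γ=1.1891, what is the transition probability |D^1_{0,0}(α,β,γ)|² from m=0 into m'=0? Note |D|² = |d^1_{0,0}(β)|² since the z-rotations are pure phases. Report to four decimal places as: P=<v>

P=0.0139

First d^1_{0,0}(β=1.4525), then the phase factors e^{-i(0)α} and e^{-i(0)γ}:
With c≡cos(β/2)=0.747670 and s≡sin(β/2)=0.664071, N=[1·1·1·1]^{1/2}=1.000000
k∈{0,1} keeps every argument non-negative
  k=0: (−1)^0·1.0000/(1)·0.7477^2·0.6641^0 = +0.559010
  k=1: (−1)^1·1.0000/(1)·0.7477^0·0.6641^2 = -0.440990
d^1_{0,0}(1.4525) = +0.559010 -0.440990 = +0.118021
|D^1_{0,0}|² = |d^1_{0,0}(β)|² = (+0.118021)² = 0.013929 (the z-rotation phases have unit modulus)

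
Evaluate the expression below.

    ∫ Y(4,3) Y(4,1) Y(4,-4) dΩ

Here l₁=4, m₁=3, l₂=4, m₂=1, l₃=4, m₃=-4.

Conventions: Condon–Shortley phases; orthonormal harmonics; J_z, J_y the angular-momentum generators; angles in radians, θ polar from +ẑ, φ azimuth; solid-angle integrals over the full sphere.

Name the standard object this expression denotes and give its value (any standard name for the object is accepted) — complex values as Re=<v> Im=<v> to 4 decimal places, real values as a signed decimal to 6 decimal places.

Gaunt coefficient, -0.168431

This is a Gaunt coefficient — the integral of a triple product of spherical harmonics over the sphere.
Rules hold: Σm=0, L=12 even, 0≤4≤8.
N = 9·9·9 = 729
Δ = 4!·4!·4!/13! = 1/450450
Racah Σ t=0..4: t=0:+1/13824 t=1:−1/216 t=2:+1/64 t=3:−1/216 t=4:+1/13824 = 5/768
⇒ 3j(4 4 4; 0 0 0)² = 18/1001, sgn +1
Racah Σ t=1..1: t=1:−1/3456 = -1/3456
⇒ 3j(4 4 4; 3 1 -4)² = 35/1287, sgn -1
4πI² = N·(3j₀)²·(3jₘ)² = 7290/20449
I = -1·√(0.356497/4π) = -0.16843130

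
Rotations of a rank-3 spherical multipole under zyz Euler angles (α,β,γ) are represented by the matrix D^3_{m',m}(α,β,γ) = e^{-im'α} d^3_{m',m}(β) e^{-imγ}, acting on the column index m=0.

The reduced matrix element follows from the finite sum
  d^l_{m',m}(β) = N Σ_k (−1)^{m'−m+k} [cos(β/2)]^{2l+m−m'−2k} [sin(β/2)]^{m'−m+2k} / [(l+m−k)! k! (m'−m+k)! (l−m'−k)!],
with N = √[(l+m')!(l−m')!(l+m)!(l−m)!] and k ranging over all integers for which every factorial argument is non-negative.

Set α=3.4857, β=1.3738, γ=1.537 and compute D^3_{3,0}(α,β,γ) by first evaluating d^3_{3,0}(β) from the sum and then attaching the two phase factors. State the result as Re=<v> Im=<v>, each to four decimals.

First d^3_{3,0}(β=1.3738), then the phase factors e^{-i(3)α} and e^{-i(0)γ}:
c=cos(1.373800/2)=0.773216, s=sin(1.373800/2)=0.634143; N=√[720·1·6·6]=160.996894
k: max(0,(0)−(3))=0 … min(3+(0),3−(3))=0
  k=0: (−1)^3·160.9969/(36)·0.7732^3·0.6341^3 = -0.527204
d^3_{3,0}(1.3738) = -0.527204
Phases: e^{-i·(3)·3.4857}=-0.512827+0.858492i, e^{-i·(0)·1.5370}=+1.000000+0.000000i ⇒ D=+0.270364-0.452601i

Re=0.2704 Im=-0.4526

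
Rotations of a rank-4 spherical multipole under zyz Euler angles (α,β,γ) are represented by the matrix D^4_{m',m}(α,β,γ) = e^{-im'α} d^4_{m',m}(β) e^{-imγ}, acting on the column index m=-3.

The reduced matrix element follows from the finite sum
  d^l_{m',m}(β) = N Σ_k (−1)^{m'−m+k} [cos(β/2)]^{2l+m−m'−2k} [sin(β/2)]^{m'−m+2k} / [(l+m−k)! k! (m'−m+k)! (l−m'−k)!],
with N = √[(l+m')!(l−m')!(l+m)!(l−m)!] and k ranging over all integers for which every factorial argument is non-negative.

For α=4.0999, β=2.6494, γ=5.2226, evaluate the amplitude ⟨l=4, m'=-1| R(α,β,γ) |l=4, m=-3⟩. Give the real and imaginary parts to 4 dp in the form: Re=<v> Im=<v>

D^4_{-1,-3}(4.0999,2.6494,5.2226) = e^{-i·-1·4.0999}·d^4_{-1,-3}(2.6494)·e^{-i·-3·5.2226}. Compute d first:
Half-angle: c=0.243620, s=0.969871. N=√(6·120·1·5040)=1904.940944
The bounds max(0,m−m')=0 and min(l+m,l−m')=1 give 2 terms
  k=0: (−1)^2·1904.9409/(240)·0.2436^6·0.9699^2 = +0.001561
  k=1: (−1)^3·1904.9409/(144)·0.2436^4·0.9699^4 = -0.041231
d^4_{-1,-3}(2.6494) = +0.001561 -0.041231 = -0.039670
D = (-0.574906-0.818220i)·(-0.039670)·(-0.999194+0.040152i) = -0.024092-0.031517i

Re=-0.0241 Im=-0.0315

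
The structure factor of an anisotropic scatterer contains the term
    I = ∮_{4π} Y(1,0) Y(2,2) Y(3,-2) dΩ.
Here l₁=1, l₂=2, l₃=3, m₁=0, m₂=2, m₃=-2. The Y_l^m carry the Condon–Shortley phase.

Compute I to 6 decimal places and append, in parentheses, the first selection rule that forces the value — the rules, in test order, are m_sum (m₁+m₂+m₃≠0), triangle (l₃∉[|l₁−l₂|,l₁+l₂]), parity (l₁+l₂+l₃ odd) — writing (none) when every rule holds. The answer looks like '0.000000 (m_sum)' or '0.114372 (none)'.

m-sum 0 ✓  L=6 even ✓  1≤3≤3 ✓
Π(2lᵢ+1) = 3×5×7 = 105
triangle coeff Δ(1,2,3) = 1/105
Σ_t [0,0]: t=0:+1/4 = 1/4
(3j)²=3/35 [(1 2 3; 0 0 0)], sign=-1
Σ_t [0,0]: t=0:+1/24 = 1/24
(3j)²=1/21 [(1 2 3; 0 2 -2)], sign=-1
⇒ 4πI² = 3/7
I = (+1)√(3/7/(4π)) = 0.18467439
No selection rule forces the value: the integral is nonzero (none).

0.184674 (none)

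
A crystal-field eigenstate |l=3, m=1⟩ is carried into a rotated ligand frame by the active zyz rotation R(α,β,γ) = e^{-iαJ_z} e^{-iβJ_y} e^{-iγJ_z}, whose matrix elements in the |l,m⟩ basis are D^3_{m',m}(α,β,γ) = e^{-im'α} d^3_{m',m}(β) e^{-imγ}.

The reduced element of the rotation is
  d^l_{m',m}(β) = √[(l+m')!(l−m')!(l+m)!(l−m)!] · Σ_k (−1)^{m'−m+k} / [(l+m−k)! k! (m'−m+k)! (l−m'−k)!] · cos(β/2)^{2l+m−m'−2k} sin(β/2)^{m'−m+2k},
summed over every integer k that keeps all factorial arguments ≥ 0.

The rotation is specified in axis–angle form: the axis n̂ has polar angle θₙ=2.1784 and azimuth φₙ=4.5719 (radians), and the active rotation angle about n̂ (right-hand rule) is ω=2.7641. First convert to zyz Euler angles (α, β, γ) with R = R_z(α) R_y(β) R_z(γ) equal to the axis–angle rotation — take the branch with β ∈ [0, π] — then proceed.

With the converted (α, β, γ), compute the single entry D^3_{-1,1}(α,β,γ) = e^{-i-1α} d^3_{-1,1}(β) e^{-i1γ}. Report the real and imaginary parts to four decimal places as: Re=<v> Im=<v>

Re=-0.4141 Im=0.1195

Axis–angle → zyz. n̂ = (sinθₙcosφₙ, sinθₙsinφₙ, cosθₙ) = (-0.114965, -0.812929, -0.570902), ω = 2.7641.
R = I cosω + sinω [n̂]ₓ + (1−cosω) n̂n̂ᵀ gives
  R = [-0.904088, +0.390766, -0.172992; -0.030093, +0.345587, +0.937904; +0.426285, +0.853154, -0.300682]
β = atan2(√(R₁₃²+R₂₃²), R₃₃) = 1.876204; α = atan2(R₂₃, R₁₃) mod 2π = 1.753192; γ = atan2(R₃₂, −R₃₁) mod 2π = 2.034170
D^3_{-1,1}(1.7532,1.8762,2.0342) = e^{-i·-1·1.7532}·d^3_{-1,1}(1.8762)·e^{-i·1·2.0342}. Compute d first:
c=cos(1.876204/2)=0.591320, s=sin(1.876204/2)=0.806437; N=√[2·24·24·2]=48.000000
Admissible k: 2..4 (factorial args all ≥0)
  k=2: (−1)^0·48.0000/(8)·0.5913^4·0.8064^2 = +0.477069
  k=3: (−1)^1·48.0000/(6)·0.5913^2·0.8064^4 = -1.183088
  k=4: (−1)^2·48.0000/(48)·0.5913^0·0.8064^6 = +0.275058
d^3_{-1,1}(1.8762) = +0.477069 -1.183088 +0.275058 = -0.430961
Attach z-rotation phases: D = e^{-i(-1)(1.7532)}·(-0.430961)·e^{-i(1)(2.0342)} = -0.414061+0.119503i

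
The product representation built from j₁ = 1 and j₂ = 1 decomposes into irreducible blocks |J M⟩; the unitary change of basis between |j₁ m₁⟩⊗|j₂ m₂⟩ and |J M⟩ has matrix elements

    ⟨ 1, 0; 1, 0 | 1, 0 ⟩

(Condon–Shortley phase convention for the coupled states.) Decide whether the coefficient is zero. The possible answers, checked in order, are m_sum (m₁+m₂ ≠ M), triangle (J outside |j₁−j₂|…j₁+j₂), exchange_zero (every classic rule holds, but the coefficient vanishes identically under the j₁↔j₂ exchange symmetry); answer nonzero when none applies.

m-sum: m₁+m₂ = 0+0 = 0, M = 0  ✓
triangle: |j₁−j₂| = 0 ≤ J = 1 ≤ j₁+j₂ = 2  ✓
exchange: j₁=j₂ and m₁=m₂, and (−1)^(j₁+j₂−J) = (−1)^1 = −1 forces ⟨j₁m₁;j₂m₂|JM⟩ = −⟨j₂m₂;j₁m₁|JM⟩ = −⟨j₁m₁;j₂m₂|JM⟩ ⇒ the coefficient vanishes identically
Racah sum check: Σ_k collapses to 0 ⇒ CG = 0

exchange_zero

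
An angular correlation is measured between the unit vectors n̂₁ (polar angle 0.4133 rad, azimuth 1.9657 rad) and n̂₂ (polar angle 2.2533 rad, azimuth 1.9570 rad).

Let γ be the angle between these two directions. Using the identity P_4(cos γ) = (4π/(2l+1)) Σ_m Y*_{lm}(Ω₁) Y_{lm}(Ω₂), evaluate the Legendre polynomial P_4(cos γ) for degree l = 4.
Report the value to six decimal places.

0.131609

Addition theorem: P_4(cos γ) = (4π/9) Σ_m Y*_{lm}(Ω₁) Y_{lm}(Ω₂), m = −4…4:
  m=-4: Y*=-0.000102+0.011515i  Y=+0.004169-0.160412i  product +0.001847+0.000064i
  m=-3: Y*=+0.068798-0.027965i  Y=-0.338011-0.147789i  product -0.027387-0.000715i
  m=-2: Y*=-0.185034-0.186673i  Y=-0.257509+0.250904i  product +0.094485+0.001644i
  m=-1: Y*=-0.192187+0.461103i  Y=-0.018769-0.046157i  product +0.024890+0.000217i
  m=+0: Y*=+0.260057-0.000000i  Y=-0.359194+0.000000i  product -0.093411+0.000000i
  m=+1: Y*=+0.192187+0.461103i  Y=+0.018769-0.046157i  product +0.024890-0.000217i
  m=+2: Y*=-0.185034+0.186673i  Y=-0.257509-0.250904i  product +0.094485-0.001644i
  m=+3: Y*=-0.068798-0.027965i  Y=+0.338011-0.147789i  product -0.027387+0.000715i
  m=+4: Y*=-0.000102-0.011515i  Y=+0.004169+0.160412i  product +0.001847-0.000064i
Σ over m = +0.094258+0.000000i; ×(4π/9) → +0.131609+0.000000i. Real part: 0.131609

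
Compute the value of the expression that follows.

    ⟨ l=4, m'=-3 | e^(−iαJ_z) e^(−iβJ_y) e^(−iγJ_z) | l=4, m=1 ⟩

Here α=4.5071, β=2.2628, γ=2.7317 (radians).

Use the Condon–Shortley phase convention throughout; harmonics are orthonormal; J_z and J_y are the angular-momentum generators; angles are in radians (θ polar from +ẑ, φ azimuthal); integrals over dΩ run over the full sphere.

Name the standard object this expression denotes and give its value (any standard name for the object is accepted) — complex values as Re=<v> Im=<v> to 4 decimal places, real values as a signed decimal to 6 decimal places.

Wigner D-matrix element, Re=0.1020 Im=0.4880

This is a Wigner D-matrix element — the rotation-matrix element ⟨l m'| R(α,β,γ) |l m⟩ in the angular-momentum basis.
Split into d^4_{-3,1}(β=2.2628) × two z-phases.
Half-angle: c=0.425393, s=0.905009. N=√(1·5040·120·6)=1904.940944
The bounds max(0,m−m')=4 and min(l+m,l−m')=5 give 2 terms
  k=4: (−1)^0·1904.9409/(144)·0.4254^4·0.9050^4 = +0.290598
  k=5: (−1)^1·1904.9409/(240)·0.4254^2·0.9050^6 = -0.789165
d^4_{-3,1}(2.2628) = +0.290598 -0.789165 = -0.498567
Phases: e^{-i·(-3)·4.5071}=+0.577666+0.816273i, e^{-i·(1)·2.7317}=-0.917164-0.398511i ⇒ D=+0.101967+0.488029i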